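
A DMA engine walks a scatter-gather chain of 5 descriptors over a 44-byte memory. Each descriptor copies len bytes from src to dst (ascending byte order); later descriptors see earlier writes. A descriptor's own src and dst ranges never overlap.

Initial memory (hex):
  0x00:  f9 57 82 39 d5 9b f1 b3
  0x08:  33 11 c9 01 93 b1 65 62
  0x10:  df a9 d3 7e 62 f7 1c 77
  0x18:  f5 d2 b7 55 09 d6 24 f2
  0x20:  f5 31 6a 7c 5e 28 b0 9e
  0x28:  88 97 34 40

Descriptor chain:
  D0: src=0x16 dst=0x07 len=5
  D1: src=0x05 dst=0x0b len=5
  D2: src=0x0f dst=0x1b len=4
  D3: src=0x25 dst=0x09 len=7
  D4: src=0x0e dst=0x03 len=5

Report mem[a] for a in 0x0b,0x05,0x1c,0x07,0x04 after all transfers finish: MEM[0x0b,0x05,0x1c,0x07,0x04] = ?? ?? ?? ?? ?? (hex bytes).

  after D0: wrote 5B at 0x07 = 1c77f5d2b7
  after D1: wrote 5B at 0x0b = 9bf11c77f5
  after D2: wrote 4B at 0x1b = f5dfa9d3
  after D3: wrote 7B at 0x09 = 28b09e88973440
  after D4: wrote 5B at 0x03 = 3440dfa9d3
query mem[0x0b]=0x9e, mem[0x05]=0xdf, mem[0x1c]=0xdf, mem[0x07]=0xd3, mem[0x04]=0x40

MEM[0x0b,0x05,0x1c,0x07,0x04] = 9e df df d3 40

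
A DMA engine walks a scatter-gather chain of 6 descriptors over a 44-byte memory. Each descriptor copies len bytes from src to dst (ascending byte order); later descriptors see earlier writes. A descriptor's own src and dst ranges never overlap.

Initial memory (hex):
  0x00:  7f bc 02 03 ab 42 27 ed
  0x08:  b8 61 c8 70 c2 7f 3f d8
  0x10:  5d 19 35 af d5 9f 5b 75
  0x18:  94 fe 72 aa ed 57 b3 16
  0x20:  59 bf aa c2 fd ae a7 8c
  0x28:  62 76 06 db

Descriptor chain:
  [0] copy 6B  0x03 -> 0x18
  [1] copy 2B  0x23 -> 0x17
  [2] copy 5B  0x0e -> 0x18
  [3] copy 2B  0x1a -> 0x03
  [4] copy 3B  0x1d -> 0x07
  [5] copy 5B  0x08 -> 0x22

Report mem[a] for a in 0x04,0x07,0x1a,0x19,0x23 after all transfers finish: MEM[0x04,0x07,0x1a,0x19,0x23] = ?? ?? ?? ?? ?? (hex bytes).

MEM[0x04,0x07,0x1a,0x19,0x23] = 19 b8 5d d8 16

#0 dst[0x18+6] := {0x03,0xab,0x42,0x27,0xed,0xb8}
#1 dst[0x17+2] := {0xc2,0xfd}
#2 dst[0x18+5] := {0x3f,0xd8,0x5d,0x19,0x35}
#3 dst[0x03+2] := {0x5d,0x19}
#4 dst[0x07+3] := {0xb8,0xb3,0x16}
#5 dst[0x22+5] := {0xb3,0x16,0xc8,0x70,0xc2}
query mem[0x04]=0x19, mem[0x07]=0xb8, mem[0x1a]=0x5d, mem[0x19]=0xd8, mem[0x23]=0x16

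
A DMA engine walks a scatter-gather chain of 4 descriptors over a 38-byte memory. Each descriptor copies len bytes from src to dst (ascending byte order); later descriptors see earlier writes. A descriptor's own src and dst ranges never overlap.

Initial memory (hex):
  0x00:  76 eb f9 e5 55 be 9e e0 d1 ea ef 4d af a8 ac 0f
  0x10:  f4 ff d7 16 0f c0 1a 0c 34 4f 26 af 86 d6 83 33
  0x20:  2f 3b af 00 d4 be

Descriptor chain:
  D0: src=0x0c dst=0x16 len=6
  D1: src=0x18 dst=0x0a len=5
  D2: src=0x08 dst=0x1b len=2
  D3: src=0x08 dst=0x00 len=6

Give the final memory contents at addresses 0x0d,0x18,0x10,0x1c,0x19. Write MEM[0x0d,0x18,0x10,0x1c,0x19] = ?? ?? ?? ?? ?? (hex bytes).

MEM[0x0d,0x18,0x10,0x1c,0x19] = ff ac f4 ea 0f

[0] 0x0c->0x16 len=6 : af a8 ac 0f f4 ff
[1] 0x18->0x0a len=5 : ac 0f f4 ff 86
[2] 0x08->0x1b len=2 : d1 ea
[3] 0x08->0x00 len=6 : d1 ea ac 0f f4 ff
query mem[0x0d]=0xff, mem[0x18]=0xac, mem[0x10]=0xf4, mem[0x1c]=0xea, mem[0x19]=0x0f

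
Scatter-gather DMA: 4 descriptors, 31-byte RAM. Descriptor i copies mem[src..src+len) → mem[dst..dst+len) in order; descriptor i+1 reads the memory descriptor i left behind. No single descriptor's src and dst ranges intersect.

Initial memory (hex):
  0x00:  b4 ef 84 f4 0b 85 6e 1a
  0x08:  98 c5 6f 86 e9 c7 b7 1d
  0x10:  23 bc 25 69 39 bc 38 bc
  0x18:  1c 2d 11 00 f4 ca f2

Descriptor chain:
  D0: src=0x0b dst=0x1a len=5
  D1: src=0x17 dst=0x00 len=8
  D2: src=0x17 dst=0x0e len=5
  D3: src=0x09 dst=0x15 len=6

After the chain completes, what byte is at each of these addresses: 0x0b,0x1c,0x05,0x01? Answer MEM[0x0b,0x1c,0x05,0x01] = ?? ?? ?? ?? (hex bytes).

MEM[0x0b,0x1c,0x05,0x01] = 86 c7 c7 1c

  after D0: wrote 5B at 0x1a = 86e9c7b71d
  after D1: wrote 8B at 0x00 = bc1c2d86e9c7b71d
  after D2: wrote 5B at 0x0e = bc1c2d86e9
  after D3: wrote 6B at 0x15 = c56f86e9c7bc
query mem[0x0b]=0x86, mem[0x1c]=0xc7, mem[0x05]=0xc7, mem[0x01]=0x1c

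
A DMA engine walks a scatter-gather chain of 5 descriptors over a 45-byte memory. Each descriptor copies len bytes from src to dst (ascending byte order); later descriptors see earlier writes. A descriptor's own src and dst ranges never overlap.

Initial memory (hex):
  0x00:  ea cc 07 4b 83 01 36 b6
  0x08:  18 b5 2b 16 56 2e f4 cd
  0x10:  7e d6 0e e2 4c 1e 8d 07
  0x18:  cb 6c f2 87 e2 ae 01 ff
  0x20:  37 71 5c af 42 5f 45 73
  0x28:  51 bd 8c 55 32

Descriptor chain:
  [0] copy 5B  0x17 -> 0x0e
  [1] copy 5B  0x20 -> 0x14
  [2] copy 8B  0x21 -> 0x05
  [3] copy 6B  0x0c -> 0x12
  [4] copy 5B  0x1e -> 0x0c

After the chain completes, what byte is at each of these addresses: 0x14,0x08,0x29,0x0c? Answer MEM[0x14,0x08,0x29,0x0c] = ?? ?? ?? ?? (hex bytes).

D0: mem[0x0e..0x12] <- [07 cb 6c f2 87]
D1: mem[0x14..0x18] <- [37 71 5c af 42]
D2: mem[0x05..0x0c] <- [71 5c af 42 5f 45 73 51]
D3: mem[0x12..0x17] <- [51 2e 07 cb 6c f2]
D4: mem[0x0c..0x10] <- [01 ff 37 71 5c]
query mem[0x14]=0x07, mem[0x08]=0x42, mem[0x29]=0xbd, mem[0x0c]=0x01

MEM[0x14,0x08,0x29,0x0c] = 07 42 bd 01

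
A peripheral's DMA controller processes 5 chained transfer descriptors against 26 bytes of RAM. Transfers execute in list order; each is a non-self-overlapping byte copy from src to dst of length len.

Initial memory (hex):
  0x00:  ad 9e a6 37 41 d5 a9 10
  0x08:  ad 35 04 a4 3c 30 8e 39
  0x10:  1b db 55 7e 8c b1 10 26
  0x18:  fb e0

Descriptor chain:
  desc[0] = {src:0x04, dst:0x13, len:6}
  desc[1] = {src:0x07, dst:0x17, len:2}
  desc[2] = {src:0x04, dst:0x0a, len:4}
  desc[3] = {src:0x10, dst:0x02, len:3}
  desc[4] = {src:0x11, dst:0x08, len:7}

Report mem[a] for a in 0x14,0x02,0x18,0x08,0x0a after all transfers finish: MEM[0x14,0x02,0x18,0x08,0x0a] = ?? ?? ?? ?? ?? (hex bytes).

MEM[0x14,0x02,0x18,0x08,0x0a] = d5 1b ad db 41

D0: mem[0x13..0x18] <- [41 d5 a9 10 ad 35]
D1: mem[0x17..0x18] <- [10 ad]
D2: mem[0x0a..0x0d] <- [41 d5 a9 10]
D3: mem[0x02..0x04] <- [1b db 55]
D4: mem[0x08..0x0e] <- [db 55 41 d5 a9 10 10]
query mem[0x14]=0xd5, mem[0x02]=0x1b, mem[0x18]=0xad, mem[0x08]=0xdb, mem[0x0a]=0x41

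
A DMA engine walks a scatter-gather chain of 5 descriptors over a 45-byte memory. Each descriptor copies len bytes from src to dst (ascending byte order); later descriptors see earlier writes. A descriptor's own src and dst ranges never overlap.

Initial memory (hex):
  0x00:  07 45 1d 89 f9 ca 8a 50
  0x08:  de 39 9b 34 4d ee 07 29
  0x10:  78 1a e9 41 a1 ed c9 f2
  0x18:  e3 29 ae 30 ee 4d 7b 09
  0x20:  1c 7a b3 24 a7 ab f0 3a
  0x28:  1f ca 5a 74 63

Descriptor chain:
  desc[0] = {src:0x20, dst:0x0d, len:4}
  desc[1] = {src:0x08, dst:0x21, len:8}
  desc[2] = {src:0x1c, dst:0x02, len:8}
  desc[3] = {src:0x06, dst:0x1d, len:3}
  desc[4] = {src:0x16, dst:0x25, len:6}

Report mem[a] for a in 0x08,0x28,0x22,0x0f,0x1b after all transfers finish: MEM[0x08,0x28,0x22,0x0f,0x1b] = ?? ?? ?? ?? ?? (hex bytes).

D0: mem[0x0d..0x10] <- [1c 7a b3 24]
D1: mem[0x21..0x28] <- [de 39 9b 34 4d 1c 7a b3]
D2: mem[0x02..0x09] <- [ee 4d 7b 09 1c de 39 9b]
D3: mem[0x1d..0x1f] <- [1c de 39]
D4: mem[0x25..0x2a] <- [c9 f2 e3 29 ae 30]
query mem[0x08]=0x39, mem[0x28]=0x29, mem[0x22]=0x39, mem[0x0f]=0xb3, mem[0x1b]=0x30

MEM[0x08,0x28,0x22,0x0f,0x1b] = 39 29 39 b3 30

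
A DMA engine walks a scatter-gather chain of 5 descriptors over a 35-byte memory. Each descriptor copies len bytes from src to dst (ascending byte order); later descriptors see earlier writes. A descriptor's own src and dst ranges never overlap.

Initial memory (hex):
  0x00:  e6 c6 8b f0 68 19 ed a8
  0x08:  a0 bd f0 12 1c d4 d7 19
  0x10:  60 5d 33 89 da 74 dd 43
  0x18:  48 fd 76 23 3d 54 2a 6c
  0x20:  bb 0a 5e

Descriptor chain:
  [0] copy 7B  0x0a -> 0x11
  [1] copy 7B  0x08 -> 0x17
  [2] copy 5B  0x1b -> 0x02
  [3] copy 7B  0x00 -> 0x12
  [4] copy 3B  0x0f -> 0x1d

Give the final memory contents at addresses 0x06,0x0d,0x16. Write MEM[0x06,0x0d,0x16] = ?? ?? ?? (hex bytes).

MEM[0x06,0x0d,0x16] = 6c d4 d7

  after D0: wrote 7B at 0x11 = f0121cd4d71960
  after D1: wrote 7B at 0x17 = a0bdf0121cd4d7
  after D2: wrote 5B at 0x02 = 1cd4d72a6c
  after D3: wrote 7B at 0x12 = e6c61cd4d72a6c
  after D4: wrote 3B at 0x1d = 1960f0
query mem[0x06]=0x6c, mem[0x0d]=0xd4, mem[0x16]=0xd7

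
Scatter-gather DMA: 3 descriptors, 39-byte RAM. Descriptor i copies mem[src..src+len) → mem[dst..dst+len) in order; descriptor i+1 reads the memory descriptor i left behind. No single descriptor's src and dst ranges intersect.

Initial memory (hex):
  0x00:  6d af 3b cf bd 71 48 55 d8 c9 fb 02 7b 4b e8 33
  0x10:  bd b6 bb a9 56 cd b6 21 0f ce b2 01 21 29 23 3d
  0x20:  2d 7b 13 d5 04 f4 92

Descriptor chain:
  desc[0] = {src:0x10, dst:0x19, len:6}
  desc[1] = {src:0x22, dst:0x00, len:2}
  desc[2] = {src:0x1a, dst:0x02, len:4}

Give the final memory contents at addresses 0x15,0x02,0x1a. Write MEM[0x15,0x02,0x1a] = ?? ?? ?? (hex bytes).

[0] 0x10->0x19 len=6 : bd b6 bb a9 56 cd
[1] 0x22->0x00 len=2 : 13 d5
[2] 0x1a->0x02 len=4 : b6 bb a9 56
query mem[0x15]=0xcd, mem[0x02]=0xb6, mem[0x1a]=0xb6

MEM[0x15,0x02,0x1a] = cd b6 b6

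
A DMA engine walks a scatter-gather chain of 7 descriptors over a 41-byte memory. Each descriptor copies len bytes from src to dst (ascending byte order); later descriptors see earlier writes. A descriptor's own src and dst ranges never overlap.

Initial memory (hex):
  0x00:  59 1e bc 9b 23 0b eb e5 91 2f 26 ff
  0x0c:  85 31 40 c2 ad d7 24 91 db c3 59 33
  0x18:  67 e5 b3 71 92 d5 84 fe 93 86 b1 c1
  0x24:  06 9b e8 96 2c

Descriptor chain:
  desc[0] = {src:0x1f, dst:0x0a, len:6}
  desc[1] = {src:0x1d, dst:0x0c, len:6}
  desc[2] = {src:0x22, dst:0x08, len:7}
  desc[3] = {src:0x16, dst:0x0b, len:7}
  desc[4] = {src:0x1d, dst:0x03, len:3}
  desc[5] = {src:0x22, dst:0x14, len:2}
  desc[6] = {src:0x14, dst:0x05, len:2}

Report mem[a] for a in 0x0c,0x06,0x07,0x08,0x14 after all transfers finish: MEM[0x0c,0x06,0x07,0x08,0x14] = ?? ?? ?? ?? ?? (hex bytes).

[0] 0x1f->0x0a len=6 : fe 93 86 b1 c1 06
[1] 0x1d->0x0c len=6 : d5 84 fe 93 86 b1
[2] 0x22->0x08 len=7 : b1 c1 06 9b e8 96 2c
[3] 0x16->0x0b len=7 : 59 33 67 e5 b3 71 92
[4] 0x1d->0x03 len=3 : d5 84 fe
[5] 0x22->0x14 len=2 : b1 c1
[6] 0x14->0x05 len=2 : b1 c1
query mem[0x0c]=0x33, mem[0x06]=0xc1, mem[0x07]=0xe5, mem[0x08]=0xb1, mem[0x14]=0xb1

MEM[0x0c,0x06,0x07,0x08,0x14] = 33 c1 e5 b1 b1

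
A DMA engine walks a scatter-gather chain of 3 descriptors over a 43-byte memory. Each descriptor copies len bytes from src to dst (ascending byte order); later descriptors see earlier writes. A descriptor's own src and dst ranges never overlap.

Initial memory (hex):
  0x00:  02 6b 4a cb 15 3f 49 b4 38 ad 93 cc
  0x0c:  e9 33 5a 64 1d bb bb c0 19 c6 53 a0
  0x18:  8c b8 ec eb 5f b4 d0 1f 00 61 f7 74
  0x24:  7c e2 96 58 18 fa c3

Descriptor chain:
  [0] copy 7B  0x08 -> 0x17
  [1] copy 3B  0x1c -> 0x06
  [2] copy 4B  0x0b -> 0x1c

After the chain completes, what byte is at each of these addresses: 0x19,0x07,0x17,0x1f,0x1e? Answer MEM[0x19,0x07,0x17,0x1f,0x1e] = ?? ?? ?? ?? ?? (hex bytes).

MEM[0x19,0x07,0x17,0x1f,0x1e] = 93 5a 38 5a 33

  after D0: wrote 7B at 0x17 = 38ad93cce9335a
  after D1: wrote 3B at 0x06 = 335ad0
  after D2: wrote 4B at 0x1c = cce9335a
query mem[0x19]=0x93, mem[0x07]=0x5a, mem[0x17]=0x38, mem[0x1f]=0x5a, mem[0x1e]=0x33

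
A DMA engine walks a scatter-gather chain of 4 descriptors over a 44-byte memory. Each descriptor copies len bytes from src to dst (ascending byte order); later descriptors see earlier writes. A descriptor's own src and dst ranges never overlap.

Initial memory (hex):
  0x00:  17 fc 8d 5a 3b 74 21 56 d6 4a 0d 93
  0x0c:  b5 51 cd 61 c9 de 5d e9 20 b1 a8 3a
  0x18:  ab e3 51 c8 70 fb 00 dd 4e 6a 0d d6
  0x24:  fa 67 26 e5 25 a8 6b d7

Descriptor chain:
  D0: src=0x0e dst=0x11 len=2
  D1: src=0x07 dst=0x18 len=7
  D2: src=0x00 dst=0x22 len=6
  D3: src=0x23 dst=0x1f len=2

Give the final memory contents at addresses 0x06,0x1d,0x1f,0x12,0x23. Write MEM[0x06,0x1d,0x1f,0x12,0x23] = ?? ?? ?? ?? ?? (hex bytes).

MEM[0x06,0x1d,0x1f,0x12,0x23] = 21 b5 fc 61 fc

  after D0: wrote 2B at 0x11 = cd61
  after D1: wrote 7B at 0x18 = 56d64a0d93b551
  after D2: wrote 6B at 0x22 = 17fc8d5a3b74
  after D3: wrote 2B at 0x1f = fc8d
query mem[0x06]=0x21, mem[0x1d]=0xb5, mem[0x1f]=0xfc, mem[0x12]=0x61, mem[0x23]=0xfc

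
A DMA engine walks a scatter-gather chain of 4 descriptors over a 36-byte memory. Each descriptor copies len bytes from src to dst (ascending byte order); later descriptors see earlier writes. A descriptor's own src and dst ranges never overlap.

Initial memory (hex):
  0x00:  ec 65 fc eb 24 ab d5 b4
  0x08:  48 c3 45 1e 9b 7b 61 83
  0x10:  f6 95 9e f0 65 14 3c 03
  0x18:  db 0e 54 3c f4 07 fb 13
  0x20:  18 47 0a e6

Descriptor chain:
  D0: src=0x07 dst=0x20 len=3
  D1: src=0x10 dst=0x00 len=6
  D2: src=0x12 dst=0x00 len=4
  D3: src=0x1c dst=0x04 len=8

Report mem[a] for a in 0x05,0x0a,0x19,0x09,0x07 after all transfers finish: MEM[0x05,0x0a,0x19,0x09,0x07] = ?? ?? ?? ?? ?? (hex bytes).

#0 dst[0x20+3] := {0xb4,0x48,0xc3}
#1 dst[0x00+6] := {0xf6,0x95,0x9e,0xf0,0x65,0x14}
#2 dst[0x00+4] := {0x9e,0xf0,0x65,0x14}
#3 dst[0x04+8] := {0xf4,0x07,0xfb,0x13,0xb4,0x48,0xc3,0xe6}
query mem[0x05]=0x07, mem[0x0a]=0xc3, mem[0x19]=0x0e, mem[0x09]=0x48, mem[0x07]=0x13

MEM[0x05,0x0a,0x19,0x09,0x07] = 07 c3 0e 48 13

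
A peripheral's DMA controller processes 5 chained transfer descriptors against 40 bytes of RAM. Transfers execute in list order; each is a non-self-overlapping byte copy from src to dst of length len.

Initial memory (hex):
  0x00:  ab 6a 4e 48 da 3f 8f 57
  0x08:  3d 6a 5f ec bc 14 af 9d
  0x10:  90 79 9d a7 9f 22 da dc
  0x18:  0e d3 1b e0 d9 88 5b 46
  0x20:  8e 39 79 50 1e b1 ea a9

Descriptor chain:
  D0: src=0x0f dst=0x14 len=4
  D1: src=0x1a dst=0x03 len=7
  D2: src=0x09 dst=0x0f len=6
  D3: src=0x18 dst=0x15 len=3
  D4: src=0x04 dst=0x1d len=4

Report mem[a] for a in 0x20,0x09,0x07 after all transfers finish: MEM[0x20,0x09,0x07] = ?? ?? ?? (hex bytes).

  after D0: wrote 4B at 0x14 = 9d90799d
  after D1: wrote 7B at 0x03 = 1be0d9885b468e
  after D2: wrote 6B at 0x0f = 8e5fecbc14af
  after D3: wrote 3B at 0x15 = 0ed31b
  after D4: wrote 4B at 0x1d = e0d9885b
query mem[0x20]=0x5b, mem[0x09]=0x8e, mem[0x07]=0x5b

MEM[0x20,0x09,0x07] = 5b 8e 5b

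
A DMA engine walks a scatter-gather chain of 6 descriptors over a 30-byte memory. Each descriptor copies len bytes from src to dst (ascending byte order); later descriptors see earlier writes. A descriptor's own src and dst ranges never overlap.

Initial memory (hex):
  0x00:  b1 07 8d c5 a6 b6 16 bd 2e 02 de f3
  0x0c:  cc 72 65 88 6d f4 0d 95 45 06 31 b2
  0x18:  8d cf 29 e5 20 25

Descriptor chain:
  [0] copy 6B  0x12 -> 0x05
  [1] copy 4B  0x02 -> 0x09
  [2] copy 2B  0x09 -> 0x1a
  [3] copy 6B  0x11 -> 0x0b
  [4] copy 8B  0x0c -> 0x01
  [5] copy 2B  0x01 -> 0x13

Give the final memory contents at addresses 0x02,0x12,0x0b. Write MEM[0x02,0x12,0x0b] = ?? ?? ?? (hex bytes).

MEM[0x02,0x12,0x0b] = 95 0d f4

  after D0: wrote 6B at 0x05 = 0d95450631b2
  after D1: wrote 4B at 0x09 = 8dc5a60d
  after D2: wrote 2B at 0x1a = 8dc5
  after D3: wrote 6B at 0x0b = f40d95450631
  after D4: wrote 8B at 0x01 = 0d95450631f40d95
  after D5: wrote 2B at 0x13 = 0d95
query mem[0x02]=0x95, mem[0x12]=0x0d, mem[0x0b]=0xf4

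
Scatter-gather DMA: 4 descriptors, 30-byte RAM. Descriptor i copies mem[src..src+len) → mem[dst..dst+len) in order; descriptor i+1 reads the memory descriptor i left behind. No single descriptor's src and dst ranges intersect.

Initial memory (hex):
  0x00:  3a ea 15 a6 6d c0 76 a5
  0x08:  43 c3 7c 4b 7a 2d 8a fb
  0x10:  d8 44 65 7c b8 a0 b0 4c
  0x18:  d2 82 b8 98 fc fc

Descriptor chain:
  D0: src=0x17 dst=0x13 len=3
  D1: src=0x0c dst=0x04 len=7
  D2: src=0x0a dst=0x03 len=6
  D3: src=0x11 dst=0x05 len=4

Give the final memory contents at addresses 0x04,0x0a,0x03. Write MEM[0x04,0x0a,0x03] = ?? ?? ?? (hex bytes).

MEM[0x04,0x0a,0x03] = 4b 65 65

D0: mem[0x13..0x15] <- [4c d2 82]
D1: mem[0x04..0x0a] <- [7a 2d 8a fb d8 44 65]
D2: mem[0x03..0x08] <- [65 4b 7a 2d 8a fb]
D3: mem[0x05..0x08] <- [44 65 4c d2]
query mem[0x04]=0x4b, mem[0x0a]=0x65, mem[0x03]=0x65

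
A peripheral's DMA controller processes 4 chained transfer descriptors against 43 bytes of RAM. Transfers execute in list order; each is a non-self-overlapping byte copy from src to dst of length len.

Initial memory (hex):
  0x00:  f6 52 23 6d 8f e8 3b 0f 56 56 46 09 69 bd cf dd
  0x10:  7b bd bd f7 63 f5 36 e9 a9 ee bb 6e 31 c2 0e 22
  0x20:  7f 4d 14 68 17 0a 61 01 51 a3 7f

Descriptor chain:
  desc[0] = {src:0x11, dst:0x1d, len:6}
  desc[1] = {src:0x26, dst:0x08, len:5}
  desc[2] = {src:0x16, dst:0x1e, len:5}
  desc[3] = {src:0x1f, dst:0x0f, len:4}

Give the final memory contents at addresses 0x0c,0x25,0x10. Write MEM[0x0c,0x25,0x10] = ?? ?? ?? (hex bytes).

D0: mem[0x1d..0x22] <- [bd bd f7 63 f5 36]
D1: mem[0x08..0x0c] <- [61 01 51 a3 7f]
D2: mem[0x1e..0x22] <- [36 e9 a9 ee bb]
D3: mem[0x0f..0x12] <- [e9 a9 ee bb]
query mem[0x0c]=0x7f, mem[0x25]=0x0a, mem[0x10]=0xa9

MEM[0x0c,0x25,0x10] = 7f 0a a9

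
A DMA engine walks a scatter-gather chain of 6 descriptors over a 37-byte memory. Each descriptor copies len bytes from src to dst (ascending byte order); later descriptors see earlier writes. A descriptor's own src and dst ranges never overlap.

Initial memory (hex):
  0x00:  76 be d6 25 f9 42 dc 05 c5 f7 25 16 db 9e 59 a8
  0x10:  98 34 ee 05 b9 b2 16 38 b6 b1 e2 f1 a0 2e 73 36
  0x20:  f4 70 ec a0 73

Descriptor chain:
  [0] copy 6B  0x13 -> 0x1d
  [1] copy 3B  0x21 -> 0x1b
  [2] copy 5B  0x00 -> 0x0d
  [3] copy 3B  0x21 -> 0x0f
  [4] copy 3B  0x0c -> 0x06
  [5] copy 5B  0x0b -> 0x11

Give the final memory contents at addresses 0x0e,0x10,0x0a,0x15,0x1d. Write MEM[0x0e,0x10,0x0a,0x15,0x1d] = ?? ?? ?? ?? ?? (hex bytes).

[0] 0x13->0x1d len=6 : 05 b9 b2 16 38 b6
[1] 0x21->0x1b len=3 : 38 b6 a0
[2] 0x00->0x0d len=5 : 76 be d6 25 f9
[3] 0x21->0x0f len=3 : 38 b6 a0
[4] 0x0c->0x06 len=3 : db 76 be
[5] 0x0b->0x11 len=5 : 16 db 76 be 38
query mem[0x0e]=0xbe, mem[0x10]=0xb6, mem[0x0a]=0x25, mem[0x15]=0x38, mem[0x1d]=0xa0

MEM[0x0e,0x10,0x0a,0x15,0x1d] = be b6 25 38 a0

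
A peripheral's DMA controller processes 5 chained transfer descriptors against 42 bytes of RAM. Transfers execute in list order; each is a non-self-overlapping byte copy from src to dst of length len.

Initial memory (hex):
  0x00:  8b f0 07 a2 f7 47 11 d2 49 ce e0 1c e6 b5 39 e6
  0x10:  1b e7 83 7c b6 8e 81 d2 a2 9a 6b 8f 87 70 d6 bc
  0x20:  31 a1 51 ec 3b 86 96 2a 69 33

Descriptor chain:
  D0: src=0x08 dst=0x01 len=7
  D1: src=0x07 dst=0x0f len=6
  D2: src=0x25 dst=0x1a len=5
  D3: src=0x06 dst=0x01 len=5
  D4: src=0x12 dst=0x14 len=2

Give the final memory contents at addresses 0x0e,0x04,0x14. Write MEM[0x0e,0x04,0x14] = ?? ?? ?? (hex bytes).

#0 dst[0x01+7] := {0x49,0xce,0xe0,0x1c,0xe6,0xb5,0x39}
#1 dst[0x0f+6] := {0x39,0x49,0xce,0xe0,0x1c,0xe6}
#2 dst[0x1a+5] := {0x86,0x96,0x2a,0x69,0x33}
#3 dst[0x01+5] := {0xb5,0x39,0x49,0xce,0xe0}
#4 dst[0x14+2] := {0xe0,0x1c}
query mem[0x0e]=0x39, mem[0x04]=0xce, mem[0x14]=0xe0

MEM[0x0e,0x04,0x14] = 39 ce e0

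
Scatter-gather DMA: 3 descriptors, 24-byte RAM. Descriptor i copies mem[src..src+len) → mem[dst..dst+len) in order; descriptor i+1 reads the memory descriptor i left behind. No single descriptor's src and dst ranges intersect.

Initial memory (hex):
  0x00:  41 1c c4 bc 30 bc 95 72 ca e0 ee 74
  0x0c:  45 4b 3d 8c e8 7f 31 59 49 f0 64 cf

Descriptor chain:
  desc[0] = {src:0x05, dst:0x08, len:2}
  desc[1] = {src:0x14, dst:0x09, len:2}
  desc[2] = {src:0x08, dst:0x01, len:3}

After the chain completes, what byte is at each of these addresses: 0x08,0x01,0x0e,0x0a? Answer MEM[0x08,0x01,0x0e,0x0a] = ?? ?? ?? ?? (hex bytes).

  after D0: wrote 2B at 0x08 = bc95
  after D1: wrote 2B at 0x09 = 49f0
  after D2: wrote 3B at 0x01 = bc49f0
query mem[0x08]=0xbc, mem[0x01]=0xbc, mem[0x0e]=0x3d, mem[0x0a]=0xf0

MEM[0x08,0x01,0x0e,0x0a] = bc bc 3d f0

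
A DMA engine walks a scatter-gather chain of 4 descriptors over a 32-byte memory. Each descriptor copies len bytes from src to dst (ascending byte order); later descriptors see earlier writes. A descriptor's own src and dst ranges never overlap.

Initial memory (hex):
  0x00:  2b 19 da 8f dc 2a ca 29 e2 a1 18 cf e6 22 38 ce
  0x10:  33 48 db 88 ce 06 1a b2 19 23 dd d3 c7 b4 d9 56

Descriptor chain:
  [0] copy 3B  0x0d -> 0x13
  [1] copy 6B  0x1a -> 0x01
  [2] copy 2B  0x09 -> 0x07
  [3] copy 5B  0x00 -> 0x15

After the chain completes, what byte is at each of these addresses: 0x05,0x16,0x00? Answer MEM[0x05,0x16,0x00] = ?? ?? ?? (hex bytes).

MEM[0x05,0x16,0x00] = d9 dd 2b

#0 dst[0x13+3] := {0x22,0x38,0xce}
#1 dst[0x01+6] := {0xdd,0xd3,0xc7,0xb4,0xd9,0x56}
#2 dst[0x07+2] := {0xa1,0x18}
#3 dst[0x15+5] := {0x2b,0xdd,0xd3,0xc7,0xb4}
query mem[0x05]=0xd9, mem[0x16]=0xdd, mem[0x00]=0x2b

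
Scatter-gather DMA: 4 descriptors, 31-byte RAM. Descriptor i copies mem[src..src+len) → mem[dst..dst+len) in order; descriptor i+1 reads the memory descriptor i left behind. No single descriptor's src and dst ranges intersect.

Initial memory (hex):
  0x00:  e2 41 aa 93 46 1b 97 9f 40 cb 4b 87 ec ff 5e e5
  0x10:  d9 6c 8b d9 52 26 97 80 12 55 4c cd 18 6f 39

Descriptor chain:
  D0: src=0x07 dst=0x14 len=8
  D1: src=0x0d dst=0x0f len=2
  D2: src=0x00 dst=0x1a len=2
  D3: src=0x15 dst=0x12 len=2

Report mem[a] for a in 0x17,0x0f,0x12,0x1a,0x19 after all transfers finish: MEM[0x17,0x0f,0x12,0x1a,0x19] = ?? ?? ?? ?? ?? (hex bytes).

#0 dst[0x14+8] := {0x9f,0x40,0xcb,0x4b,0x87,0xec,0xff,0x5e}
#1 dst[0x0f+2] := {0xff,0x5e}
#2 dst[0x1a+2] := {0xe2,0x41}
#3 dst[0x12+2] := {0x40,0xcb}
query mem[0x17]=0x4b, mem[0x0f]=0xff, mem[0x12]=0x40, mem[0x1a]=0xe2, mem[0x19]=0xec

MEM[0x17,0x0f,0x12,0x1a,0x19] = 4b ff 40 e2 ec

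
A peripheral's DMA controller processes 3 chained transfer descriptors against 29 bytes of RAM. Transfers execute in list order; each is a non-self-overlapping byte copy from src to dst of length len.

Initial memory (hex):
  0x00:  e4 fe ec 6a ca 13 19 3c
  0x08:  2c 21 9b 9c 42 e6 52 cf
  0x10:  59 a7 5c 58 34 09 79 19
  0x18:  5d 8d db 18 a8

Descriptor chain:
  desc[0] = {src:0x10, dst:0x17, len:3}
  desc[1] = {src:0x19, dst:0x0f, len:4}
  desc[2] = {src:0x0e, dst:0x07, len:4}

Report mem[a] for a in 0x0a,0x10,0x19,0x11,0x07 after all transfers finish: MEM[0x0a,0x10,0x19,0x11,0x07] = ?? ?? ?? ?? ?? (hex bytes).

MEM[0x0a,0x10,0x19,0x11,0x07] = 18 db 5c 18 52

  after D0: wrote 3B at 0x17 = 59a75c
  after D1: wrote 4B at 0x0f = 5cdb18a8
  after D2: wrote 4B at 0x07 = 525cdb18
query mem[0x0a]=0x18, mem[0x10]=0xdb, mem[0x19]=0x5c, mem[0x11]=0x18, mem[0x07]=0x52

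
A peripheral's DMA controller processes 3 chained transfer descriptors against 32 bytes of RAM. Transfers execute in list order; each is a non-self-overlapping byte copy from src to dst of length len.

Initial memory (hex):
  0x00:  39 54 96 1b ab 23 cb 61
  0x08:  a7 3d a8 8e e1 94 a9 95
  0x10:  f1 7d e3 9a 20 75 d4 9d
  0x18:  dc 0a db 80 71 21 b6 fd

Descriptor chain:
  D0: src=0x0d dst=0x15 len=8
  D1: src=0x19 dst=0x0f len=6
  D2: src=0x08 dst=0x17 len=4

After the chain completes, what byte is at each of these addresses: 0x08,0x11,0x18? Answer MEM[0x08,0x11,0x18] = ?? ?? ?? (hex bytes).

  after D0: wrote 8B at 0x15 = 94a995f17de39a20
  after D1: wrote 6B at 0x0f = 7de39a2021b6
  after D2: wrote 4B at 0x17 = a73da88e
query mem[0x08]=0xa7, mem[0x11]=0x9a, mem[0x18]=0x3d

MEM[0x08,0x11,0x18] = a7 9a 3d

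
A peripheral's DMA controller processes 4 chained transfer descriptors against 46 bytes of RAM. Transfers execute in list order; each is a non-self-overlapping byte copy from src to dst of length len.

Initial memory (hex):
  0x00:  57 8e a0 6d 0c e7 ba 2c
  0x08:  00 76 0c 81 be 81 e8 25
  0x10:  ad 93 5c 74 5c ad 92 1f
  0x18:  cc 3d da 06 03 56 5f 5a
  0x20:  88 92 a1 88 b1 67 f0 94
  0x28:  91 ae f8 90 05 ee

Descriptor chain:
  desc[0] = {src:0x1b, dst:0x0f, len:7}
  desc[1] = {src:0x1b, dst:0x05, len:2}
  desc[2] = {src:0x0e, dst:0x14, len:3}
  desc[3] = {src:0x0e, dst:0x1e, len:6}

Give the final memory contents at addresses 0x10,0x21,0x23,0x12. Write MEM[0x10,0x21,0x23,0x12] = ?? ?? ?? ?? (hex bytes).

#0 dst[0x0f+7] := {0x06,0x03,0x56,0x5f,0x5a,0x88,0x92}
#1 dst[0x05+2] := {0x06,0x03}
#2 dst[0x14+3] := {0xe8,0x06,0x03}
#3 dst[0x1e+6] := {0xe8,0x06,0x03,0x56,0x5f,0x5a}
query mem[0x10]=0x03, mem[0x21]=0x56, mem[0x23]=0x5a, mem[0x12]=0x5f

MEM[0x10,0x21,0x23,0x12] = 03 56 5a 5f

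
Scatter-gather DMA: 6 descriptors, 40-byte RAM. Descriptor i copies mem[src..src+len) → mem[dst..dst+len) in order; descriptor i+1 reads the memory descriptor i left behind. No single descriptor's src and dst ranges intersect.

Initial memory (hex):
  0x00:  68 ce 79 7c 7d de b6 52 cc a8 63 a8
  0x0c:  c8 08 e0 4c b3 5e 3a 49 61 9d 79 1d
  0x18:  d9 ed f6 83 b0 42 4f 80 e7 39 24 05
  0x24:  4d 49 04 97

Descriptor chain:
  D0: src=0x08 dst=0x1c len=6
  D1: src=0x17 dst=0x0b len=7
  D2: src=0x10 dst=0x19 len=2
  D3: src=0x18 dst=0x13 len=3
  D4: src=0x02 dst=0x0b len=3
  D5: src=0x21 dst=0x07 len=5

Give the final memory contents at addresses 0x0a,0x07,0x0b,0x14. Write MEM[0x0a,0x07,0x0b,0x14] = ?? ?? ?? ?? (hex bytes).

  after D0: wrote 6B at 0x1c = cca863a8c808
  after D1: wrote 7B at 0x0b = 1dd9edf683cca8
  after D2: wrote 2B at 0x19 = cca8
  after D3: wrote 3B at 0x13 = d9cca8
  after D4: wrote 3B at 0x0b = 797c7d
  after D5: wrote 5B at 0x07 = 0824054d49
query mem[0x0a]=0x4d, mem[0x07]=0x08, mem[0x0b]=0x49, mem[0x14]=0xcc

MEM[0x0a,0x07,0x0b,0x14] = 4d 08 49 cc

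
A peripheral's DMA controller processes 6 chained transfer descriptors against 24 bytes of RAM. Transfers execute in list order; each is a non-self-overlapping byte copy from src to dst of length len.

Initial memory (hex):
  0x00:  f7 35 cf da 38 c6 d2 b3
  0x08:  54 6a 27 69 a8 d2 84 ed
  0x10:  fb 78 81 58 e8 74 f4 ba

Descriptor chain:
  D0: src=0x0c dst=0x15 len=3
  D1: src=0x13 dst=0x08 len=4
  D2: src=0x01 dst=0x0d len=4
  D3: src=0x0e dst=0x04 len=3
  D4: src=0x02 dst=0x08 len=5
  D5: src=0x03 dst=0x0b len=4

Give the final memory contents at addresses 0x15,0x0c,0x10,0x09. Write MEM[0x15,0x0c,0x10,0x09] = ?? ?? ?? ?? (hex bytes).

MEM[0x15,0x0c,0x10,0x09] = a8 cf 38 da

  after D0: wrote 3B at 0x15 = a8d284
  after D1: wrote 4B at 0x08 = 58e8a8d2
  after D2: wrote 4B at 0x0d = 35cfda38
  after D3: wrote 3B at 0x04 = cfda38
  after D4: wrote 5B at 0x08 = cfdacfda38
  after D5: wrote 4B at 0x0b = dacfda38
query mem[0x15]=0xa8, mem[0x0c]=0xcf, mem[0x10]=0x38, mem[0x09]=0xda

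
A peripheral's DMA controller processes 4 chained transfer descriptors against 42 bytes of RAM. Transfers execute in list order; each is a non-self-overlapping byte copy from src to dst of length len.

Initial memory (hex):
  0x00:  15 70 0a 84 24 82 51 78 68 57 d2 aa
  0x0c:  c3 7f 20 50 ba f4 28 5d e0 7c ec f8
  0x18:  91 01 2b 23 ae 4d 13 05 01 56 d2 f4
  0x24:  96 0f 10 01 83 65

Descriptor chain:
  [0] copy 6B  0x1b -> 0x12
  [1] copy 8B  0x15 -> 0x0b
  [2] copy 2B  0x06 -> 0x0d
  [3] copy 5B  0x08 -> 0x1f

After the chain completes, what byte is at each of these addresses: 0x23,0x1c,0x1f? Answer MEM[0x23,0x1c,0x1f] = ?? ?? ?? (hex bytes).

[0] 0x1b->0x12 len=6 : 23 ae 4d 13 05 01
[1] 0x15->0x0b len=8 : 13 05 01 91 01 2b 23 ae
[2] 0x06->0x0d len=2 : 51 78
[3] 0x08->0x1f len=5 : 68 57 d2 13 05
query mem[0x23]=0x05, mem[0x1c]=0xae, mem[0x1f]=0x68

MEM[0x23,0x1c,0x1f] = 05 ae 68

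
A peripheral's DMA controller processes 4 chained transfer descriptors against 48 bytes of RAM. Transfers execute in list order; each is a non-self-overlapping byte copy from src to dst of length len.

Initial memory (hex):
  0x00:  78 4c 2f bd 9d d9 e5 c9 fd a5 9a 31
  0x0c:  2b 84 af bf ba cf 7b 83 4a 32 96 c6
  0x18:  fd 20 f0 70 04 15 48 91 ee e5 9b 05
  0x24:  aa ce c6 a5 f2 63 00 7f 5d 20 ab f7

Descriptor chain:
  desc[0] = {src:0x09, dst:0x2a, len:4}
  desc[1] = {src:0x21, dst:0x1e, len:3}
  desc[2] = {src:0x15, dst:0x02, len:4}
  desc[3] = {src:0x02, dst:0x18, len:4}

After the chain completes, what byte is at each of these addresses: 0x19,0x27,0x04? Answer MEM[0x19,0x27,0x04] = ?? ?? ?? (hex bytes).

MEM[0x19,0x27,0x04] = 96 a5 c6

[0] 0x09->0x2a len=4 : a5 9a 31 2b
[1] 0x21->0x1e len=3 : e5 9b 05
[2] 0x15->0x02 len=4 : 32 96 c6 fd
[3] 0x02->0x18 len=4 : 32 96 c6 fd
query mem[0x19]=0x96, mem[0x27]=0xa5, mem[0x04]=0xc6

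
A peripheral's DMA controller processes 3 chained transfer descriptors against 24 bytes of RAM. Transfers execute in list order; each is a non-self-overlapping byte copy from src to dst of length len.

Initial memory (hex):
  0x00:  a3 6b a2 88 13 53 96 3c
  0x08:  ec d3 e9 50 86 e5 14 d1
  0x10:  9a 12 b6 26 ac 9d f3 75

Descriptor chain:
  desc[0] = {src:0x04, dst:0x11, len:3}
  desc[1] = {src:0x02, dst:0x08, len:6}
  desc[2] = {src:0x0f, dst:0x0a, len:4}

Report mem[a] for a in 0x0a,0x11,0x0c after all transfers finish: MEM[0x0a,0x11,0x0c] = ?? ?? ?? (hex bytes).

#0 dst[0x11+3] := {0x13,0x53,0x96}
#1 dst[0x08+6] := {0xa2,0x88,0x13,0x53,0x96,0x3c}
#2 dst[0x0a+4] := {0xd1,0x9a,0x13,0x53}
query mem[0x0a]=0xd1, mem[0x11]=0x13, mem[0x0c]=0x13

MEM[0x0a,0x11,0x0c] = d1 13 13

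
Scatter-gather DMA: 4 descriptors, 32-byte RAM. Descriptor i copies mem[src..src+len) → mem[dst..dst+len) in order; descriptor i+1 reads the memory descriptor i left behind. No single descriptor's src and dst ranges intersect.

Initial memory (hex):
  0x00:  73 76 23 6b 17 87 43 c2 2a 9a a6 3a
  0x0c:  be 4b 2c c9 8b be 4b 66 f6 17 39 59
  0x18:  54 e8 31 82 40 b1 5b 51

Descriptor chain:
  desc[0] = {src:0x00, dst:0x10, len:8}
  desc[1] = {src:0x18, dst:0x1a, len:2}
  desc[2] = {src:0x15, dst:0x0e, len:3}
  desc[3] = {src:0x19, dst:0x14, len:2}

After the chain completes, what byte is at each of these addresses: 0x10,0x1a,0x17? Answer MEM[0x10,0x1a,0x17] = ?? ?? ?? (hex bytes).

[0] 0x00->0x10 len=8 : 73 76 23 6b 17 87 43 c2
[1] 0x18->0x1a len=2 : 54 e8
[2] 0x15->0x0e len=3 : 87 43 c2
[3] 0x19->0x14 len=2 : e8 54
query mem[0x10]=0xc2, mem[0x1a]=0x54, mem[0x17]=0xc2

MEM[0x10,0x1a,0x17] = c2 54 c2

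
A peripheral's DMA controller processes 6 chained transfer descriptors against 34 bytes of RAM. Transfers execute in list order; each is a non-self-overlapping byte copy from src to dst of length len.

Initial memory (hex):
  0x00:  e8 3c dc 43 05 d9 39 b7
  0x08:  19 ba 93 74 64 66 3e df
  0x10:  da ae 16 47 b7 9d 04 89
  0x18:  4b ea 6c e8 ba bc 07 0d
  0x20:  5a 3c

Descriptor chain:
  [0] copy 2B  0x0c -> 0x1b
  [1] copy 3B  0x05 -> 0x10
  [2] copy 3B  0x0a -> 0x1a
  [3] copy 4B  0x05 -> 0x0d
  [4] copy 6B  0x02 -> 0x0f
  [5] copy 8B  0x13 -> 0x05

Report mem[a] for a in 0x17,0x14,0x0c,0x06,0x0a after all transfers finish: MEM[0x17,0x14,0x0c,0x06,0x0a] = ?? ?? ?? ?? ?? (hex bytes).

#0 dst[0x1b+2] := {0x64,0x66}
#1 dst[0x10+3] := {0xd9,0x39,0xb7}
#2 dst[0x1a+3] := {0x93,0x74,0x64}
#3 dst[0x0d+4] := {0xd9,0x39,0xb7,0x19}
#4 dst[0x0f+6] := {0xdc,0x43,0x05,0xd9,0x39,0xb7}
#5 dst[0x05+8] := {0x39,0xb7,0x9d,0x04,0x89,0x4b,0xea,0x93}
query mem[0x17]=0x89, mem[0x14]=0xb7, mem[0x0c]=0x93, mem[0x06]=0xb7, mem[0x0a]=0x4b

MEM[0x17,0x14,0x0c,0x06,0x0a] = 89 b7 93 b7 4b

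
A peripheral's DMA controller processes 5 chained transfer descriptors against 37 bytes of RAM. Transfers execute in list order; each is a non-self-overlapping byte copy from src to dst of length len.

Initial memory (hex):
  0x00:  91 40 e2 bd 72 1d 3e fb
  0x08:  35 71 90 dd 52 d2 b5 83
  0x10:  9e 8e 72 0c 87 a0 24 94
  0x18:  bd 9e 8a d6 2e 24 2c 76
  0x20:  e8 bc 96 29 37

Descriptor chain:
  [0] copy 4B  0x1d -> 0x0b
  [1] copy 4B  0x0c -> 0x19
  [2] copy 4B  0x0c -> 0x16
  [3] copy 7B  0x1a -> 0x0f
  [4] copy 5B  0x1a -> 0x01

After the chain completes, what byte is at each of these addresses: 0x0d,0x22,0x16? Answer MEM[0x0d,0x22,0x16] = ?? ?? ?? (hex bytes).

D0: mem[0x0b..0x0e] <- [24 2c 76 e8]
D1: mem[0x19..0x1c] <- [2c 76 e8 83]
D2: mem[0x16..0x19] <- [2c 76 e8 83]
D3: mem[0x0f..0x15] <- [76 e8 83 24 2c 76 e8]
D4: mem[0x01..0x05] <- [76 e8 83 24 2c]
query mem[0x0d]=0x76, mem[0x22]=0x96, mem[0x16]=0x2c

MEM[0x0d,0x22,0x16] = 76 96 2c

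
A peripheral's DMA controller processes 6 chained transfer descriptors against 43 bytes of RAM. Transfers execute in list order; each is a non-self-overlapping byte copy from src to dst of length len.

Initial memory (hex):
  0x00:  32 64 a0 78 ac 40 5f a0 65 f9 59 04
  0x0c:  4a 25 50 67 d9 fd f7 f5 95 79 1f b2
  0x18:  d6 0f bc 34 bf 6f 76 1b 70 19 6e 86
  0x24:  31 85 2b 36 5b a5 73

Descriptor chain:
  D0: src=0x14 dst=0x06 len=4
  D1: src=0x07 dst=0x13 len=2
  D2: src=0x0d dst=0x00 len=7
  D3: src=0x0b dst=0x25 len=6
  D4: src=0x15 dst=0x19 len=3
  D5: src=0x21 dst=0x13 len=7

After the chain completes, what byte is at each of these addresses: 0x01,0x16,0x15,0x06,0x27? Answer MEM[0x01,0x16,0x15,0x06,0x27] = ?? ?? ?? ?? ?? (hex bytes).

MEM[0x01,0x16,0x15,0x06,0x27] = 50 31 86 79 25

#0 dst[0x06+4] := {0x95,0x79,0x1f,0xb2}
#1 dst[0x13+2] := {0x79,0x1f}
#2 dst[0x00+7] := {0x25,0x50,0x67,0xd9,0xfd,0xf7,0x79}
#3 dst[0x25+6] := {0x04,0x4a,0x25,0x50,0x67,0xd9}
#4 dst[0x19+3] := {0x79,0x1f,0xb2}
#5 dst[0x13+7] := {0x19,0x6e,0x86,0x31,0x04,0x4a,0x25}
query mem[0x01]=0x50, mem[0x16]=0x31, mem[0x15]=0x86, mem[0x06]=0x79, mem[0x27]=0x25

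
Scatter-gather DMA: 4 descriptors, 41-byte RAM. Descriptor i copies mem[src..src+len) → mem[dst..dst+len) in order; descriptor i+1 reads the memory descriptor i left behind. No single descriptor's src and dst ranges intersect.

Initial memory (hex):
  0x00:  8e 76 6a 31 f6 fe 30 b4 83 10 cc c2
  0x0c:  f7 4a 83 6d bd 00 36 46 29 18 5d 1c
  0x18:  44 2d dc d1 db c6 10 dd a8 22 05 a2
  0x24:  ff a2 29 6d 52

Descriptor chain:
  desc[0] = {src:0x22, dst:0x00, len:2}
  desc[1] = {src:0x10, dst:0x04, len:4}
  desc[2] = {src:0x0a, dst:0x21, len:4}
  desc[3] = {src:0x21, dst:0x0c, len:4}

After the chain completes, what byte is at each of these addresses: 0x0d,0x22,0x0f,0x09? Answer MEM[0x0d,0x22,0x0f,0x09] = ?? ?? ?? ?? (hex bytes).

D0: mem[0x00..0x01] <- [05 a2]
D1: mem[0x04..0x07] <- [bd 00 36 46]
D2: mem[0x21..0x24] <- [cc c2 f7 4a]
D3: mem[0x0c..0x0f] <- [cc c2 f7 4a]
query mem[0x0d]=0xc2, mem[0x22]=0xc2, mem[0x0f]=0x4a, mem[0x09]=0x10

MEM[0x0d,0x22,0x0f,0x09] = c2 c2 4a 10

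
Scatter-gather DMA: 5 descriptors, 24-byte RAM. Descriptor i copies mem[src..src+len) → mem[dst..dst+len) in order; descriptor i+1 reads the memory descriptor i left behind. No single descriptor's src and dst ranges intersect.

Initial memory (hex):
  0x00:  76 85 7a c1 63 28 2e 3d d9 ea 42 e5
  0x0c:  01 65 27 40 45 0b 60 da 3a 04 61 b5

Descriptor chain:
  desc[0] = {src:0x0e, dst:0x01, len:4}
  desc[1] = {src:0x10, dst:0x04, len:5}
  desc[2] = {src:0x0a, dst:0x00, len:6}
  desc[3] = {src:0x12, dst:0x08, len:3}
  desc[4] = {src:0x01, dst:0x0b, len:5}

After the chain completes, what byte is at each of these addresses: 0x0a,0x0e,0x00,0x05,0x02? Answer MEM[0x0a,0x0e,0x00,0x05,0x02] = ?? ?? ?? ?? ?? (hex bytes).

#0 dst[0x01+4] := {0x27,0x40,0x45,0x0b}
#1 dst[0x04+5] := {0x45,0x0b,0x60,0xda,0x3a}
#2 dst[0x00+6] := {0x42,0xe5,0x01,0x65,0x27,0x40}
#3 dst[0x08+3] := {0x60,0xda,0x3a}
#4 dst[0x0b+5] := {0xe5,0x01,0x65,0x27,0x40}
query mem[0x0a]=0x3a, mem[0x0e]=0x27, mem[0x00]=0x42, mem[0x05]=0x40, mem[0x02]=0x01

MEM[0x0a,0x0e,0x00,0x05,0x02] = 3a 27 42 40 01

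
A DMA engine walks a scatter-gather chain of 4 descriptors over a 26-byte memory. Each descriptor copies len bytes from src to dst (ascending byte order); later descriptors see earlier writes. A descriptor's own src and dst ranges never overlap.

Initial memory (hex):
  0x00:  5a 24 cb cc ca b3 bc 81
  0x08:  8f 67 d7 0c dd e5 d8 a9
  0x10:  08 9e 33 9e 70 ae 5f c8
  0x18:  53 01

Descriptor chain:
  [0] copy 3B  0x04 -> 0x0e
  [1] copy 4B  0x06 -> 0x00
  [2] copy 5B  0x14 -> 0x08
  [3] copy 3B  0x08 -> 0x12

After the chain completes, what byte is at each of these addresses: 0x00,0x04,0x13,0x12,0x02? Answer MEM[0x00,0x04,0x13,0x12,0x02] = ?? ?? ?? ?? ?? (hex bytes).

MEM[0x00,0x04,0x13,0x12,0x02] = bc ca ae 70 8f

#0 dst[0x0e+3] := {0xca,0xb3,0xbc}
#1 dst[0x00+4] := {0xbc,0x81,0x8f,0x67}
#2 dst[0x08+5] := {0x70,0xae,0x5f,0xc8,0x53}
#3 dst[0x12+3] := {0x70,0xae,0x5f}
query mem[0x00]=0xbc, mem[0x04]=0xca, mem[0x13]=0xae, mem[0x12]=0x70, mem[0x02]=0x8f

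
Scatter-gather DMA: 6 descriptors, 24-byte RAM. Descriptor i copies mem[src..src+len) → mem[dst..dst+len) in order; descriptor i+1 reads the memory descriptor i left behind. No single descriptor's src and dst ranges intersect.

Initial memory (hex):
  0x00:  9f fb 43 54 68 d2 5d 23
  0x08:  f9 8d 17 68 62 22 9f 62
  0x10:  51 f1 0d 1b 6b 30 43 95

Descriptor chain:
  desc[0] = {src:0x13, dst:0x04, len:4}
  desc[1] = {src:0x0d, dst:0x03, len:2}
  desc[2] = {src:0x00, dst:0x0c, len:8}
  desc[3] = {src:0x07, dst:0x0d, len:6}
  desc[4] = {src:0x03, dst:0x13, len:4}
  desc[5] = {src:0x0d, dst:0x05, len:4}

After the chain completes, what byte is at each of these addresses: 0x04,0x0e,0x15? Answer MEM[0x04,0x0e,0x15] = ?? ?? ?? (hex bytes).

D0: mem[0x04..0x07] <- [1b 6b 30 43]
D1: mem[0x03..0x04] <- [22 9f]
D2: mem[0x0c..0x13] <- [9f fb 43 22 9f 6b 30 43]
D3: mem[0x0d..0x12] <- [43 f9 8d 17 68 9f]
D4: mem[0x13..0x16] <- [22 9f 6b 30]
D5: mem[0x05..0x08] <- [43 f9 8d 17]
query mem[0x04]=0x9f, mem[0x0e]=0xf9, mem[0x15]=0x6b

MEM[0x04,0x0e,0x15] = 9f f9 6b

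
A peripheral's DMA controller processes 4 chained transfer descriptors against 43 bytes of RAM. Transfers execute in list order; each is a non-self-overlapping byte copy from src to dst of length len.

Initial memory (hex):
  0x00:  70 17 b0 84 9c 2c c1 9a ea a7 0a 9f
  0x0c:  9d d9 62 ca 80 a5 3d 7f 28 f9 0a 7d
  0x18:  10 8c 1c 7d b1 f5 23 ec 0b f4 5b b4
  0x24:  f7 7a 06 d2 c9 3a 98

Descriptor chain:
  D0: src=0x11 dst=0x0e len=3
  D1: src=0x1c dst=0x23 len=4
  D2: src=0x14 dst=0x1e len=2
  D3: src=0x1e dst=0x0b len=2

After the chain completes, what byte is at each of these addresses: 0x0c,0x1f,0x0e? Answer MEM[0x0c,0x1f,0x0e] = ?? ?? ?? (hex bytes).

MEM[0x0c,0x1f,0x0e] = f9 f9 a5

#0 dst[0x0e+3] := {0xa5,0x3d,0x7f}
#1 dst[0x23+4] := {0xb1,0xf5,0x23,0xec}
#2 dst[0x1e+2] := {0x28,0xf9}
#3 dst[0x0b+2] := {0x28,0xf9}
query mem[0x0c]=0xf9, mem[0x1f]=0xf9, mem[0x0e]=0xa5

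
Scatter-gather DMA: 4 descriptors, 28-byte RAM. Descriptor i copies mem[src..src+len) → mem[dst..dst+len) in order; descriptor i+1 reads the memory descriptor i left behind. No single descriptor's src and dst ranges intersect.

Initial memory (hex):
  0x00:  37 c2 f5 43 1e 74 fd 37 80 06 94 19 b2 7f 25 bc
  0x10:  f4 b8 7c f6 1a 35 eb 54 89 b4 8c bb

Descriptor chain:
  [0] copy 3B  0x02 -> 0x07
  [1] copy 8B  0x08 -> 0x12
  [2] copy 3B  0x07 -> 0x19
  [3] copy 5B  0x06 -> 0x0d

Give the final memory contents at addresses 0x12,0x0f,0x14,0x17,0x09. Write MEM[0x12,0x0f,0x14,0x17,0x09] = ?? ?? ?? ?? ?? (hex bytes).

MEM[0x12,0x0f,0x14,0x17,0x09] = 43 43 94 7f 1e

  after D0: wrote 3B at 0x07 = f5431e
  after D1: wrote 8B at 0x12 = 431e9419b27f25bc
  after D2: wrote 3B at 0x19 = f5431e
  after D3: wrote 5B at 0x0d = fdf5431e94
query mem[0x12]=0x43, mem[0x0f]=0x43, mem[0x14]=0x94, mem[0x17]=0x7f, mem[0x09]=0x1e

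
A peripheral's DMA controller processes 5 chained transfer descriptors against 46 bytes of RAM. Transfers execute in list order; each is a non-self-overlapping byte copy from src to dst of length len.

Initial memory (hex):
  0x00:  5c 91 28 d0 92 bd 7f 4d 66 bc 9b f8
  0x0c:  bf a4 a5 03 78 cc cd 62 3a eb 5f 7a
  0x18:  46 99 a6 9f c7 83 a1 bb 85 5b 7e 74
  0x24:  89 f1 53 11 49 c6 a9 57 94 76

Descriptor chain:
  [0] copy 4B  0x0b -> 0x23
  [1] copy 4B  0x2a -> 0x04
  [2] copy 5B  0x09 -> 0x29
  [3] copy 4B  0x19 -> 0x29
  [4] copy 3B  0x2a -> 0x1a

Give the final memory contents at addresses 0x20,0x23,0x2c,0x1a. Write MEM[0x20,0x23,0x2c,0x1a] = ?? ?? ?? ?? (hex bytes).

[0] 0x0b->0x23 len=4 : f8 bf a4 a5
[1] 0x2a->0x04 len=4 : a9 57 94 76
[2] 0x09->0x29 len=5 : bc 9b f8 bf a4
[3] 0x19->0x29 len=4 : 99 a6 9f c7
[4] 0x2a->0x1a len=3 : a6 9f c7
query mem[0x20]=0x85, mem[0x23]=0xf8, mem[0x2c]=0xc7, mem[0x1a]=0xa6

MEM[0x20,0x23,0x2c,0x1a] = 85 f8 c7 a6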